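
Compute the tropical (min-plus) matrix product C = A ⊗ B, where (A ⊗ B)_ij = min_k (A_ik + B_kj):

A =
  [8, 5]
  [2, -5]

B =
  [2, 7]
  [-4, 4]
A ⊗ B =
  [1, 9]
  [-9, -1]

Apply the min-plus product entry-by-entry:
  C[0][0] = min over k of (A[0][0] + B[0][0] = 8 + 2 = 10, A[0][1] + B[1][0] = 5 + -4 = 1) = 1 (attained at k = 1)
  C[0][1] = min over k of (A[0][0] + B[0][1] = 8 + 7 = 15, A[0][1] + B[1][1] = 5 + 4 = 9) = 9 (attained at k = 1)
  C[1][0] = min over k of (A[1][0] + B[0][0] = 2 + 2 = 4, A[1][1] + B[1][0] = -5 + -4 = -9) = -9 (attained at k = 1)
  C[1][1] = min over k of (A[1][0] + B[0][1] = 2 + 7 = 9, A[1][1] + B[1][1] = -5 + 4 = -1) = -1 (attained at k = 1)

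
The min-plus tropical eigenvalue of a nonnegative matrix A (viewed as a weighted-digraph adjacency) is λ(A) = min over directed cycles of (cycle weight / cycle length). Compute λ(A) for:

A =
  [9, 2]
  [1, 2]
λ(A) = 3/2

Enumerate directed cycles and compute their means (weight / length). Sample:
  cycle 0 → 0: weight = 9, length = 1, mean = 9/1 ≈ 9.000
  cycle 1 → 1: weight = 2, length = 1, mean = 2/1 ≈ 2.000
  cycle 0 → 1 → 0: weight = 3, length = 2, mean = 3/2 ≈ 1.500
  cycle 1 → 0 → 1: weight = 3, length = 2, mean = 3/2 ≈ 1.500
Minimum mean = 1.500, attained e.g. along the cycle 0 → 1 → 0 with weight 3 and length 2. So λ(A) = 3/2 = 3/2.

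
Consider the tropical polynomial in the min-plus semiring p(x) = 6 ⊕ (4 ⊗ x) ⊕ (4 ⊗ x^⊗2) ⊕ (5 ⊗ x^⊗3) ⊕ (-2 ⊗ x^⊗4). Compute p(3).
p(3) = 6

A tropical monomial a ⊗ x^⊗i evaluates to a + i · x. Evaluating each term at x = 3:
  Term 0 contributes 6 + 0 · 3 = 6
  Term 1 contributes 4 + 1 · 3 = 7
  Term 2 contributes 4 + 2 · 3 = 10
  Term 3 contributes 5 + 3 · 3 = 14
  Term 4 contributes -2 + 4 · 3 = 10
p(3) = ⊕ of these = min[6, 7, 10, 14, 10] = 6.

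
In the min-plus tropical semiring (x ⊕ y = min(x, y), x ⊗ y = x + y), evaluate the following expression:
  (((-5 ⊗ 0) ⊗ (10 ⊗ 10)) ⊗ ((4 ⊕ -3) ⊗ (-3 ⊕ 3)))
(((-5 ⊗ 0) ⊗ (10 ⊗ 10)) ⊗ ((4 ⊕ -3) ⊗ (-3 ⊕ 3))) = 9

Expand innermost to outermost. Recall ⊕ takes the minimum of its arguments and ⊗ takes their sum. Working out the expression (((-5 ⊗ 0) ⊗ (10 ⊗ 10)) ⊗ ((4 ⊕ -3) ⊗ (-3 ⊕ 3))) gives 9.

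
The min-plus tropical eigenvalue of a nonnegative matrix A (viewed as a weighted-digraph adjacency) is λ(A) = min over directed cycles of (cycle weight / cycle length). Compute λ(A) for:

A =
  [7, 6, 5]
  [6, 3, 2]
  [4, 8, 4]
λ(A) = 3

Enumerate directed cycles and compute their means (weight / length). Sample:
  cycle 0 → 0: weight = 7, length = 1, mean = 7/1 ≈ 7.000
  cycle 1 → 1: weight = 3, length = 1, mean = 3/1 ≈ 3.000
  cycle 2 → 2: weight = 4, length = 1, mean = 4/1 ≈ 4.000
  cycle 0 → 1 → 0: weight = 12, length = 2, mean = 12/2 ≈ 6.000
  cycle 0 → 2 → 0: weight = 9, length = 2, mean = 9/2 ≈ 4.500
  cycle 1 → 0 → 1: weight = 12, length = 2, mean = 12/2 ≈ 6.000
Minimum mean = 3.000, attained e.g. along the cycle 1 → 1 with weight 3 and length 1. So λ(A) = 3/1 = 3.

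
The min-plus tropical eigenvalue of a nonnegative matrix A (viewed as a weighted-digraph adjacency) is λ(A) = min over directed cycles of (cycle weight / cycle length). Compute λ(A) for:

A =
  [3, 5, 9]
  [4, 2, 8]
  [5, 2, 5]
λ(A) = 2

Enumerate directed cycles and compute their means (weight / length). Sample:
  cycle 0 → 0: weight = 3, length = 1, mean = 3/1 ≈ 3.000
  cycle 1 → 1: weight = 2, length = 1, mean = 2/1 ≈ 2.000
  cycle 2 → 2: weight = 5, length = 1, mean = 5/1 ≈ 5.000
  cycle 0 → 1 → 0: weight = 9, length = 2, mean = 9/2 ≈ 4.500
  cycle 0 → 2 → 0: weight = 14, length = 2, mean = 14/2 ≈ 7.000
  cycle 1 → 0 → 1: weight = 9, length = 2, mean = 9/2 ≈ 4.500
Minimum mean = 2.000, attained e.g. along the cycle 1 → 1 with weight 2 and length 1. So λ(A) = 2/1 = 2.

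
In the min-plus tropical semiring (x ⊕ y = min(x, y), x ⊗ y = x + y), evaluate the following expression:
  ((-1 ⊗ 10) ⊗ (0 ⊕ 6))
((-1 ⊗ 10) ⊗ (0 ⊕ 6)) = 9

Expand innermost to outermost. Recall ⊕ takes the minimum of its arguments and ⊗ takes their sum. Working out the expression ((-1 ⊗ 10) ⊗ (0 ⊕ 6)) gives 9.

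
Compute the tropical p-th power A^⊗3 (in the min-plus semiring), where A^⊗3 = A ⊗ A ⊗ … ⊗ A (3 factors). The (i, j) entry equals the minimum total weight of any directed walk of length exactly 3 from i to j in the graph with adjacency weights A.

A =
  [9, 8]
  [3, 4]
A^⊗3 =
  [15, 16]
  [11, 12]

Each entry (A^⊗3)_ij equals the minimum over all length-3 walks i = v_0 → v_1 → … → v_3 = j of Σ_t A[v_t][v_{t+1}]. For example, for (i, j) = (0, 1) we minimise over 4 possible intermediate vertex sequences; the minimum is 16, attained along the walk 0 → 1 → 1 → 1.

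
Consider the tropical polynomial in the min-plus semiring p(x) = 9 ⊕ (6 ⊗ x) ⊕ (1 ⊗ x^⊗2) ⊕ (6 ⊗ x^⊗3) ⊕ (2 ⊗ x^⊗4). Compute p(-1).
p(-1) = -2

A tropical monomial a ⊗ x^⊗i evaluates to a + i · x. Evaluating each term at x = -1:
  Term 0 contributes 9 + 0 · -1 = 9
  Term 1 contributes 6 + 1 · -1 = 5
  Term 2 contributes 1 + 2 · -1 = -1
  Term 3 contributes 6 + 3 · -1 = 3
  Term 4 contributes 2 + 4 · -1 = -2
p(-1) = ⊕ of these = min[9, 5, -1, 3, -2] = -2.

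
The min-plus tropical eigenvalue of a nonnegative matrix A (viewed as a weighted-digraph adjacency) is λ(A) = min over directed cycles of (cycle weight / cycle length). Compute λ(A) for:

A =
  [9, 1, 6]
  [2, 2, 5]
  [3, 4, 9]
λ(A) = 3/2

Enumerate directed cycles and compute their means (weight / length). Sample:
  cycle 0 → 0: weight = 9, length = 1, mean = 9/1 ≈ 9.000
  cycle 1 → 1: weight = 2, length = 1, mean = 2/1 ≈ 2.000
  cycle 2 → 2: weight = 9, length = 1, mean = 9/1 ≈ 9.000
  cycle 0 → 1 → 0: weight = 3, length = 2, mean = 3/2 ≈ 1.500
  cycle 0 → 2 → 0: weight = 9, length = 2, mean = 9/2 ≈ 4.500
  cycle 1 → 0 → 1: weight = 3, length = 2, mean = 3/2 ≈ 1.500
Minimum mean = 1.500, attained e.g. along the cycle 0 → 1 → 0 with weight 3 and length 2. So λ(A) = 3/2 = 3/2.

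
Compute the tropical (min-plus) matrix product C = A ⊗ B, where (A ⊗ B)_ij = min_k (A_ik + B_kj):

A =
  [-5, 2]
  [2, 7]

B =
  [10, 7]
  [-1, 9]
A ⊗ B =
  [1, 2]
  [6, 9]

Apply the min-plus product entry-by-entry:
  C[0][0] = min over k of (A[0][0] + B[0][0] = -5 + 10 = 5, A[0][1] + B[1][0] = 2 + -1 = 1) = 1 (attained at k = 1)
  C[0][1] = min over k of (A[0][0] + B[0][1] = -5 + 7 = 2, A[0][1] + B[1][1] = 2 + 9 = 11) = 2 (attained at k = 0)
  C[1][0] = min over k of (A[1][0] + B[0][0] = 2 + 10 = 12, A[1][1] + B[1][0] = 7 + -1 = 6) = 6 (attained at k = 1)
  C[1][1] = min over k of (A[1][0] + B[0][1] = 2 + 7 = 9, A[1][1] + B[1][1] = 7 + 9 = 16) = 9 (attained at k = 0)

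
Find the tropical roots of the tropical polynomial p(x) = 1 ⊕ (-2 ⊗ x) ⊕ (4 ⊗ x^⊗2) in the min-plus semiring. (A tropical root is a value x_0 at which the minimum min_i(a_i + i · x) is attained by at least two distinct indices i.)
Roots: {-6, 3}

Each tropical root is a break point of the lower envelope of the lines y = a_i + i · x (there are 3 lines, with slopes 0, 1, ..., 2). Only the lines that attain the minimum somewhere contribute to roots; other lines are dominated. Here the surviving (envelope) indices are i = 2, i = 1, i = 0.
Intersections between consecutive envelope lines give the roots: for adjacent envelope indices i < j the intersection is x = (a_i − a_j) / (j − i). Reading off the sorted break points: {-6, 3}.
Verification: at each break x_0, at least two indices attain the minimum of min_i(a_i + i · x_0).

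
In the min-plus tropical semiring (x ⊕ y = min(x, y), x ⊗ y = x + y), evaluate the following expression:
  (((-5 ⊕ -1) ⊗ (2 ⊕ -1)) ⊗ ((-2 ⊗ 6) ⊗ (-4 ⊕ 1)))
(((-5 ⊕ -1) ⊗ (2 ⊕ -1)) ⊗ ((-2 ⊗ 6) ⊗ (-4 ⊕ 1))) = -6

Expand innermost to outermost. Recall ⊕ takes the minimum of its arguments and ⊗ takes their sum. Working out the expression (((-5 ⊕ -1) ⊗ (2 ⊕ -1)) ⊗ ((-2 ⊗ 6) ⊗ (-4 ⊕ 1))) gives -6.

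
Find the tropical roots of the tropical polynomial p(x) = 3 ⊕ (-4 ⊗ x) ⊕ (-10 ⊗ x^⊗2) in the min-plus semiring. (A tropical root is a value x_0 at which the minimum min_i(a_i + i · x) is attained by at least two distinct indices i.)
Roots: {6, 7}

Each tropical root is a break point of the lower envelope of the lines y = a_i + i · x (there are 3 lines, with slopes 0, 1, ..., 2). Only the lines that attain the minimum somewhere contribute to roots; other lines are dominated. Here the surviving (envelope) indices are i = 2, i = 1, i = 0.
Intersections between consecutive envelope lines give the roots: for adjacent envelope indices i < j the intersection is x = (a_i − a_j) / (j − i). Reading off the sorted break points: {6, 7}.
Verification: at each break x_0, at least two indices attain the minimum of min_i(a_i + i · x_0).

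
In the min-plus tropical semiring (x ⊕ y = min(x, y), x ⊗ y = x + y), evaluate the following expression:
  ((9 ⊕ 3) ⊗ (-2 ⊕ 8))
((9 ⊕ 3) ⊗ (-2 ⊕ 8)) = 1

Expand innermost to outermost. Recall ⊕ takes the minimum of its arguments and ⊗ takes their sum. Working out the expression ((9 ⊕ 3) ⊗ (-2 ⊕ 8)) gives 1.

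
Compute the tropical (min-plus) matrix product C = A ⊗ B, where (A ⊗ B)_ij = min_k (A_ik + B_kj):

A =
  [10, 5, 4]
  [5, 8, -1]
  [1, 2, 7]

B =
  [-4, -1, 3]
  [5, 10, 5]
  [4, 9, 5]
A ⊗ B =
  [6, 9, 9]
  [1, 4, 4]
  [-3, 0, 4]

Apply the min-plus product entry-by-entry:
  C[0][0] = min over k of (A[0][0] + B[0][0] = 10 + -4 = 6, A[0][1] + B[1][0] = 5 + 5 = 10, A[0][2] + B[2][0] = 4 + 4 = 8) = 6 (attained at k = 0)
  C[0][1] = min over k of (A[0][0] + B[0][1] = 10 + -1 = 9, A[0][1] + B[1][1] = 5 + 10 = 15, A[0][2] + B[2][1] = 4 + 9 = 13) = 9 (attained at k = 0)
  C[0][2] = min over k of (A[0][0] + B[0][2] = 10 + 3 = 13, A[0][1] + B[1][2] = 5 + 5 = 10, A[0][2] + B[2][2] = 4 + 5 = 9) = 9 (attained at k = 2)
  C[1][0] = min over k of (A[1][0] + B[0][0] = 5 + -4 = 1, A[1][1] + B[1][0] = 8 + 5 = 13, A[1][2] + B[2][0] = -1 + 4 = 3) = 1 (attained at k = 0)
  C[1][1] = min over k of (A[1][0] + B[0][1] = 5 + -1 = 4, A[1][1] + B[1][1] = 8 + 10 = 18, A[1][2] + B[2][1] = -1 + 9 = 8) = 4 (attained at k = 0)
  C[1][2] = min over k of (A[1][0] + B[0][2] = 5 + 3 = 8, A[1][1] + B[1][2] = 8 + 5 = 13, A[1][2] + B[2][2] = -1 + 5 = 4) = 4 (attained at k = 2)
  C[2][0] = min over k of (A[2][0] + B[0][0] = 1 + -4 = -3, A[2][1] + B[1][0] = 2 + 5 = 7, A[2][2] + B[2][0] = 7 + 4 = 11) = -3 (attained at k = 0)
  C[2][1] = min over k of (A[2][0] + B[0][1] = 1 + -1 = 0, A[2][1] + B[1][1] = 2 + 10 = 12, A[2][2] + B[2][1] = 7 + 9 = 16) = 0 (attained at k = 0)
  C[2][2] = min over k of (A[2][0] + B[0][2] = 1 + 3 = 4, A[2][1] + B[1][2] = 2 + 5 = 7, A[2][2] + B[2][2] = 7 + 5 = 12) = 4 (attained at k = 0)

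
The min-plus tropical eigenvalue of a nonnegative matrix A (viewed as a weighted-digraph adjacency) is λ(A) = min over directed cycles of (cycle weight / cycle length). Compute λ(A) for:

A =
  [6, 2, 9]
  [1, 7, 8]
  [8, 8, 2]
λ(A) = 3/2

Enumerate directed cycles and compute their means (weight / length). Sample:
  cycle 0 → 0: weight = 6, length = 1, mean = 6/1 ≈ 6.000
  cycle 1 → 1: weight = 7, length = 1, mean = 7/1 ≈ 7.000
  cycle 2 → 2: weight = 2, length = 1, mean = 2/1 ≈ 2.000
  cycle 0 → 1 → 0: weight = 3, length = 2, mean = 3/2 ≈ 1.500
  cycle 0 → 2 → 0: weight = 17, length = 2, mean = 17/2 ≈ 8.500
  cycle 1 → 0 → 1: weight = 3, length = 2, mean = 3/2 ≈ 1.500
Minimum mean = 1.500, attained e.g. along the cycle 0 → 1 → 0 with weight 3 and length 2. So λ(A) = 3/2 = 3/2.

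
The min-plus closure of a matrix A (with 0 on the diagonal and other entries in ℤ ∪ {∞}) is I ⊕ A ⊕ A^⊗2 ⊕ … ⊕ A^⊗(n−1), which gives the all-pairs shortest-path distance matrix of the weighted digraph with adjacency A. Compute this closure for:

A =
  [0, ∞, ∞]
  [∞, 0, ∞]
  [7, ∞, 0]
Closure =
  [0, ∞, ∞]
  [∞, 0, ∞]
  [7, ∞, 0]

This is the Floyd-Warshall all-pairs shortest-path computation. For each intermediate vertex k = 0, 1, …, 2, update dist[i][j] ← min(dist[i][j], dist[i][k] + dist[k][j]). The final matrix gives, for each (i, j), the minimum total weight of any directed path from i to j (possibly empty when i = j).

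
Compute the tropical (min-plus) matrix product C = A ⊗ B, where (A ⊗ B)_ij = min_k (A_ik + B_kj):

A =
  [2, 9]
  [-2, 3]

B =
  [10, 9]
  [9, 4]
A ⊗ B =
  [12, 11]
  [8, 7]

Apply the min-plus product entry-by-entry:
  C[0][0] = min over k of (A[0][0] + B[0][0] = 2 + 10 = 12, A[0][1] + B[1][0] = 9 + 9 = 18) = 12 (attained at k = 0)
  C[0][1] = min over k of (A[0][0] + B[0][1] = 2 + 9 = 11, A[0][1] + B[1][1] = 9 + 4 = 13) = 11 (attained at k = 0)
  C[1][0] = min over k of (A[1][0] + B[0][0] = -2 + 10 = 8, A[1][1] + B[1][0] = 3 + 9 = 12) = 8 (attained at k = 0)
  C[1][1] = min over k of (A[1][0] + B[0][1] = -2 + 9 = 7, A[1][1] + B[1][1] = 3 + 4 = 7) = 7 (attained at k = 0)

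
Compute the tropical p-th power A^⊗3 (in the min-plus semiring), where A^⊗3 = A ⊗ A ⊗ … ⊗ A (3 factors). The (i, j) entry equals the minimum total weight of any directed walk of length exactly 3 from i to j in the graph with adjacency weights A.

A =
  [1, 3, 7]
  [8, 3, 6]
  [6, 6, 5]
A^⊗3 =
  [3, 5, 9]
  [10, 9, 12]
  [8, 10, 14]

Each entry (A^⊗3)_ij equals the minimum over all length-3 walks i = v_0 → v_1 → … → v_3 = j of Σ_t A[v_t][v_{t+1}]. For example, for (i, j) = (0, 2) we minimise over 9 possible intermediate vertex sequences; the minimum is 9, attained along the walk 0 → 0 → 0 → 2.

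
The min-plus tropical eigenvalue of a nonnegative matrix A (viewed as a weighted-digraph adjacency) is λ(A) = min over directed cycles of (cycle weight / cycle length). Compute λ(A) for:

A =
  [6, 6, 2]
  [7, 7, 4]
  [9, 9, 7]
λ(A) = 11/2

Enumerate directed cycles and compute their means (weight / length). Sample:
  cycle 0 → 0: weight = 6, length = 1, mean = 6/1 ≈ 6.000
  cycle 1 → 1: weight = 7, length = 1, mean = 7/1 ≈ 7.000
  cycle 2 → 2: weight = 7, length = 1, mean = 7/1 ≈ 7.000
  cycle 0 → 1 → 0: weight = 13, length = 2, mean = 13/2 ≈ 6.500
  cycle 0 → 2 → 0: weight = 11, length = 2, mean = 11/2 ≈ 5.500
  cycle 1 → 0 → 1: weight = 13, length = 2, mean = 13/2 ≈ 6.500
Minimum mean = 5.500, attained e.g. along the cycle 0 → 2 → 0 with weight 11 and length 2. So λ(A) = 11/2 = 11/2.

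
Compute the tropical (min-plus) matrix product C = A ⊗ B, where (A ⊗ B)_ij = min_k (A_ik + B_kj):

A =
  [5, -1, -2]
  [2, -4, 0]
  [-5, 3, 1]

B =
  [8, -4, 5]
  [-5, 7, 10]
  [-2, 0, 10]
A ⊗ B =
  [-6, -2, 8]
  [-9, -2, 6]
  [-2, -9, 0]

Apply the min-plus product entry-by-entry:
  C[0][0] = min over k of (A[0][0] + B[0][0] = 5 + 8 = 13, A[0][1] + B[1][0] = -1 + -5 = -6, A[0][2] + B[2][0] = -2 + -2 = -4) = -6 (attained at k = 1)
  C[0][1] = min over k of (A[0][0] + B[0][1] = 5 + -4 = 1, A[0][1] + B[1][1] = -1 + 7 = 6, A[0][2] + B[2][1] = -2 + 0 = -2) = -2 (attained at k = 2)
  C[0][2] = min over k of (A[0][0] + B[0][2] = 5 + 5 = 10, A[0][1] + B[1][2] = -1 + 10 = 9, A[0][2] + B[2][2] = -2 + 10 = 8) = 8 (attained at k = 2)
  C[1][0] = min over k of (A[1][0] + B[0][0] = 2 + 8 = 10, A[1][1] + B[1][0] = -4 + -5 = -9, A[1][2] + B[2][0] = 0 + -2 = -2) = -9 (attained at k = 1)
  C[1][1] = min over k of (A[1][0] + B[0][1] = 2 + -4 = -2, A[1][1] + B[1][1] = -4 + 7 = 3, A[1][2] + B[2][1] = 0 + 0 = 0) = -2 (attained at k = 0)
  C[1][2] = min over k of (A[1][0] + B[0][2] = 2 + 5 = 7, A[1][1] + B[1][2] = -4 + 10 = 6, A[1][2] + B[2][2] = 0 + 10 = 10) = 6 (attained at k = 1)
  C[2][0] = min over k of (A[2][0] + B[0][0] = -5 + 8 = 3, A[2][1] + B[1][0] = 3 + -5 = -2, A[2][2] + B[2][0] = 1 + -2 = -1) = -2 (attained at k = 1)
  C[2][1] = min over k of (A[2][0] + B[0][1] = -5 + -4 = -9, A[2][1] + B[1][1] = 3 + 7 = 10, A[2][2] + B[2][1] = 1 + 0 = 1) = -9 (attained at k = 0)
  C[2][2] = min over k of (A[2][0] + B[0][2] = -5 + 5 = 0, A[2][1] + B[1][2] = 3 + 10 = 13, A[2][2] + B[2][2] = 1 + 10 = 11) = 0 (attained at k = 0)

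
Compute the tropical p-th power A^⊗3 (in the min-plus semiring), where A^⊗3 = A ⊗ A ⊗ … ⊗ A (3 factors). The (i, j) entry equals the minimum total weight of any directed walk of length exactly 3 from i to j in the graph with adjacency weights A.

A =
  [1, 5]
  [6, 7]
A^⊗3 =
  [3, 7]
  [8, 12]

Each entry (A^⊗3)_ij equals the minimum over all length-3 walks i = v_0 → v_1 → … → v_3 = j of Σ_t A[v_t][v_{t+1}]. For example, for (i, j) = (0, 1) we minimise over 4 possible intermediate vertex sequences; the minimum is 7, attained along the walk 0 → 0 → 0 → 1.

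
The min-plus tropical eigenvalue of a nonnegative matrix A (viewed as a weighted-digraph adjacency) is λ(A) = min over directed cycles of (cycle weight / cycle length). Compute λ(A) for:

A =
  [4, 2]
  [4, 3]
λ(A) = 3

Enumerate directed cycles and compute their means (weight / length). Sample:
  cycle 0 → 0: weight = 4, length = 1, mean = 4/1 ≈ 4.000
  cycle 1 → 1: weight = 3, length = 1, mean = 3/1 ≈ 3.000
  cycle 0 → 1 → 0: weight = 6, length = 2, mean = 6/2 ≈ 3.000
  cycle 1 → 0 → 1: weight = 6, length = 2, mean = 6/2 ≈ 3.000
Minimum mean = 3.000, attained e.g. along the cycle 1 → 1 with weight 3 and length 1. So λ(A) = 3/1 = 3.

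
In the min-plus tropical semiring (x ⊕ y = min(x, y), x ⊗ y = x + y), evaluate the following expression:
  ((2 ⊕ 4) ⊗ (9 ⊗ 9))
((2 ⊕ 4) ⊗ (9 ⊗ 9)) = 20

Expand innermost to outermost. Recall ⊕ takes the minimum of its arguments and ⊗ takes their sum. Working out the expression ((2 ⊕ 4) ⊗ (9 ⊗ 9)) gives 20.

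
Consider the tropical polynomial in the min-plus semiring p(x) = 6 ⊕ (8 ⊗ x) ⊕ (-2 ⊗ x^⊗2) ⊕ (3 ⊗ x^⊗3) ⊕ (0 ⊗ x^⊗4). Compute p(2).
p(2) = 2

A tropical monomial a ⊗ x^⊗i evaluates to a + i · x. Evaluating each term at x = 2:
  Term 0 contributes 6 + 0 · 2 = 6
  Term 1 contributes 8 + 1 · 2 = 10
  Term 2 contributes -2 + 2 · 2 = 2
  Term 3 contributes 3 + 3 · 2 = 9
  Term 4 contributes 0 + 4 · 2 = 8
p(2) = ⊕ of these = min[6, 10, 2, 9, 8] = 2.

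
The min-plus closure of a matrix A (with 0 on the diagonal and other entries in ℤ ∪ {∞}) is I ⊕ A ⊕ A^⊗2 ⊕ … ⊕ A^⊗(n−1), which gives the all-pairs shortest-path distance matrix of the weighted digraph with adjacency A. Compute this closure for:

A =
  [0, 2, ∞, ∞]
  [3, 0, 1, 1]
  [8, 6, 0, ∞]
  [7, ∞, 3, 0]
Closure =
  [0, 2, 3, 3]
  [3, 0, 1, 1]
  [8, 6, 0, 7]
  [7, 9, 3, 0]

This is the Floyd-Warshall all-pairs shortest-path computation. For each intermediate vertex k = 0, 1, …, 3, update dist[i][j] ← min(dist[i][j], dist[i][k] + dist[k][j]). The final matrix gives, for each (i, j), the minimum total weight of any directed path from i to j (possibly empty when i = j).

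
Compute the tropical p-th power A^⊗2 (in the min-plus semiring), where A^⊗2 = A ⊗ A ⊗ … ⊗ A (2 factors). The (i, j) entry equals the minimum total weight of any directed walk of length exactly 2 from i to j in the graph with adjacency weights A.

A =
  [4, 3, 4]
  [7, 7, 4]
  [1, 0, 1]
A^⊗2 =
  [5, 4, 5]
  [5, 4, 5]
  [2, 1, 2]

Each entry (A^⊗2)_ij equals the minimum over all length-2 walks i = v_0 → v_1 → … → v_2 = j of Σ_t A[v_t][v_{t+1}]. For example, for (i, j) = (0, 2) we minimise over 3 possible intermediate vertex sequences; the minimum is 5, attained along the walk 0 → 2 → 2.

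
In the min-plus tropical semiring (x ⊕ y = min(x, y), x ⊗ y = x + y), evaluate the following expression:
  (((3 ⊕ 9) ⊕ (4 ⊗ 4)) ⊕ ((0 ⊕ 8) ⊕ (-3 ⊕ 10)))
(((3 ⊕ 9) ⊕ (4 ⊗ 4)) ⊕ ((0 ⊕ 8) ⊕ (-3 ⊕ 10))) = -3

Expand innermost to outermost. Recall ⊕ takes the minimum of its arguments and ⊗ takes their sum. Working out the expression (((3 ⊕ 9) ⊕ (4 ⊗ 4)) ⊕ ((0 ⊕ 8) ⊕ (-3 ⊕ 10))) gives -3.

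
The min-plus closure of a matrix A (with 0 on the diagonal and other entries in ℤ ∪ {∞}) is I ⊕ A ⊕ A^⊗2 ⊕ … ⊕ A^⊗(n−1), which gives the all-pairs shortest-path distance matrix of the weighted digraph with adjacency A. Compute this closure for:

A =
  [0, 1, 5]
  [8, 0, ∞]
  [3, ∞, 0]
Closure =
  [0, 1, 5]
  [8, 0, 13]
  [3, 4, 0]

This is the Floyd-Warshall all-pairs shortest-path computation. For each intermediate vertex k = 0, 1, …, 2, update dist[i][j] ← min(dist[i][j], dist[i][k] + dist[k][j]). The final matrix gives, for each (i, j), the minimum total weight of any directed path from i to j (possibly empty when i = j).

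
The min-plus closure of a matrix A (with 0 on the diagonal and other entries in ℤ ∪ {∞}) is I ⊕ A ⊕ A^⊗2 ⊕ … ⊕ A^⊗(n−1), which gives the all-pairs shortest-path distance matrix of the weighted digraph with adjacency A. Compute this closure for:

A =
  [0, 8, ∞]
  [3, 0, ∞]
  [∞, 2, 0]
Closure =
  [0, 8, ∞]
  [3, 0, ∞]
  [5, 2, 0]

This is the Floyd-Warshall all-pairs shortest-path computation. For each intermediate vertex k = 0, 1, …, 2, update dist[i][j] ← min(dist[i][j], dist[i][k] + dist[k][j]). The final matrix gives, for each (i, j), the minimum total weight of any directed path from i to j (possibly empty when i = j).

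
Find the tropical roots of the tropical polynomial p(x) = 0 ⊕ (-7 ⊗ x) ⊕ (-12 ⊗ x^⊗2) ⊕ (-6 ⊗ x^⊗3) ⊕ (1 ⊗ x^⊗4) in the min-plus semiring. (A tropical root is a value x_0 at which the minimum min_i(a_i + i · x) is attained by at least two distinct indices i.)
Roots: {-7, -6, 5, 7}

Each tropical root is a break point of the lower envelope of the lines y = a_i + i · x (there are 5 lines, with slopes 0, 1, ..., 4). Only the lines that attain the minimum somewhere contribute to roots; other lines are dominated. Here the surviving (envelope) indices are i = 4, i = 3, i = 2, i = 1, i = 0.
Intersections between consecutive envelope lines give the roots: for adjacent envelope indices i < j the intersection is x = (a_i − a_j) / (j − i). Reading off the sorted break points: {-7, -6, 5, 7}.
Verification: at each break x_0, at least two indices attain the minimum of min_i(a_i + i · x_0).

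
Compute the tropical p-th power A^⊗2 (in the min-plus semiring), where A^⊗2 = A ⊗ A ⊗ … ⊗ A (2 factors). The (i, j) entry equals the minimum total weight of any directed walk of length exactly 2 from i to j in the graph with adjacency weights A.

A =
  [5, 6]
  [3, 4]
A^⊗2 =
  [9, 10]
  [7, 8]

Each entry (A^⊗2)_ij equals the minimum over all length-2 walks i = v_0 → v_1 → … → v_2 = j of Σ_t A[v_t][v_{t+1}]. For example, for (i, j) = (0, 1) we minimise over 2 possible intermediate vertex sequences; the minimum is 10, attained along the walk 0 → 1 → 1.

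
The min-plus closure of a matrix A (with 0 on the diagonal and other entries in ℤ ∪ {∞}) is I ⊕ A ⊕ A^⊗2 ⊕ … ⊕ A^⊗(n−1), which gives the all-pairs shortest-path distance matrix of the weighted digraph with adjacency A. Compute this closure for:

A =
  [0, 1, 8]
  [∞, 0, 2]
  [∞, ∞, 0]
Closure =
  [0, 1, 3]
  [∞, 0, 2]
  [∞, ∞, 0]

This is the Floyd-Warshall all-pairs shortest-path computation. For each intermediate vertex k = 0, 1, …, 2, update dist[i][j] ← min(dist[i][j], dist[i][k] + dist[k][j]). The final matrix gives, for each (i, j), the minimum total weight of any directed path from i to j (possibly empty when i = j).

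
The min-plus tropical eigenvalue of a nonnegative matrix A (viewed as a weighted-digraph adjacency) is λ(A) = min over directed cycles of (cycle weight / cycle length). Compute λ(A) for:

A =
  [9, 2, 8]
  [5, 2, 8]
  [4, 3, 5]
λ(A) = 2

Enumerate directed cycles and compute their means (weight / length). Sample:
  cycle 0 → 0: weight = 9, length = 1, mean = 9/1 ≈ 9.000
  cycle 1 → 1: weight = 2, length = 1, mean = 2/1 ≈ 2.000
  cycle 2 → 2: weight = 5, length = 1, mean = 5/1 ≈ 5.000
  cycle 0 → 1 → 0: weight = 7, length = 2, mean = 7/2 ≈ 3.500
  cycle 0 → 2 → 0: weight = 12, length = 2, mean = 12/2 ≈ 6.000
  cycle 1 → 0 → 1: weight = 7, length = 2, mean = 7/2 ≈ 3.500
Minimum mean = 2.000, attained e.g. along the cycle 1 → 1 with weight 2 and length 1. So λ(A) = 2/1 = 2.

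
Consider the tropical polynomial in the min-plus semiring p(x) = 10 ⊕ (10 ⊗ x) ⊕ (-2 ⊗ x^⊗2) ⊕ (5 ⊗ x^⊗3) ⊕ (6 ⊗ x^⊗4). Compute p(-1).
p(-1) = -4

A tropical monomial a ⊗ x^⊗i evaluates to a + i · x. Evaluating each term at x = -1:
  Term 0 contributes 10 + 0 · -1 = 10
  Term 1 contributes 10 + 1 · -1 = 9
  Term 2 contributes -2 + 2 · -1 = -4
  Term 3 contributes 5 + 3 · -1 = 2
  Term 4 contributes 6 + 4 · -1 = 2
p(-1) = ⊕ of these = min[10, 9, -4, 2, 2] = -4.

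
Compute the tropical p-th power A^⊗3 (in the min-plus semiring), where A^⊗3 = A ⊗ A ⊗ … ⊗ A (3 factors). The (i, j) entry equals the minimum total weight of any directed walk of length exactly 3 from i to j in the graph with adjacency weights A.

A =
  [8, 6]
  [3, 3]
A^⊗3 =
  [12, 12]
  [9, 9]

Each entry (A^⊗3)_ij equals the minimum over all length-3 walks i = v_0 → v_1 → … → v_3 = j of Σ_t A[v_t][v_{t+1}]. For example, for (i, j) = (0, 1) we minimise over 4 possible intermediate vertex sequences; the minimum is 12, attained along the walk 0 → 1 → 1 → 1.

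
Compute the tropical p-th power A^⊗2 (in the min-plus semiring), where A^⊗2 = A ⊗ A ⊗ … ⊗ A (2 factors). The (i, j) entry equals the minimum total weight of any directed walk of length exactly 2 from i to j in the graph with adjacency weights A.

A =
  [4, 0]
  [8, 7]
A^⊗2 =
  [8, 4]
  [12, 8]

Each entry (A^⊗2)_ij equals the minimum over all length-2 walks i = v_0 → v_1 → … → v_2 = j of Σ_t A[v_t][v_{t+1}]. For example, for (i, j) = (0, 1) we minimise over 2 possible intermediate vertex sequences; the minimum is 4, attained along the walk 0 → 0 → 1.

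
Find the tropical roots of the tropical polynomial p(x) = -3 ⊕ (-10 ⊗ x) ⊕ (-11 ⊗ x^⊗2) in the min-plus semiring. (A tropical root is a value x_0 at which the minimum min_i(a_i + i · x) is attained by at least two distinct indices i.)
Roots: {1, 7}

Each tropical root is a break point of the lower envelope of the lines y = a_i + i · x (there are 3 lines, with slopes 0, 1, ..., 2). Only the lines that attain the minimum somewhere contribute to roots; other lines are dominated. Here the surviving (envelope) indices are i = 2, i = 1, i = 0.
Intersections between consecutive envelope lines give the roots: for adjacent envelope indices i < j the intersection is x = (a_i − a_j) / (j − i). Reading off the sorted break points: {1, 7}.
Verification: at each break x_0, at least two indices attain the minimum of min_i(a_i + i · x_0).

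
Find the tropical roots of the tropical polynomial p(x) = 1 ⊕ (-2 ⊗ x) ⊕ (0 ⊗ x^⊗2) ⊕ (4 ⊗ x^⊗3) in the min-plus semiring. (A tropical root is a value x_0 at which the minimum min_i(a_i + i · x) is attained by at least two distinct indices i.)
Roots: {-4, -2, 3}

Each tropical root is a break point of the lower envelope of the lines y = a_i + i · x (there are 4 lines, with slopes 0, 1, ..., 3). Only the lines that attain the minimum somewhere contribute to roots; other lines are dominated. Here the surviving (envelope) indices are i = 3, i = 2, i = 1, i = 0.
Intersections between consecutive envelope lines give the roots: for adjacent envelope indices i < j the intersection is x = (a_i − a_j) / (j − i). Reading off the sorted break points: {-4, -2, 3}.
Verification: at each break x_0, at least two indices attain the minimum of min_i(a_i + i · x_0).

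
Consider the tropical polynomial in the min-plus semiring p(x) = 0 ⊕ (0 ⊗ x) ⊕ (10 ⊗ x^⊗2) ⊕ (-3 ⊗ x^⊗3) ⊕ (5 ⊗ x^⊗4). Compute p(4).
p(4) = 0

A tropical monomial a ⊗ x^⊗i evaluates to a + i · x. Evaluating each term at x = 4:
  Term 0 contributes 0 + 0 · 4 = 0
  Term 1 contributes 0 + 1 · 4 = 4
  Term 2 contributes 10 + 2 · 4 = 18
  Term 3 contributes -3 + 3 · 4 = 9
  Term 4 contributes 5 + 4 · 4 = 21
p(4) = ⊕ of these = min[0, 4, 18, 9, 21] = 0.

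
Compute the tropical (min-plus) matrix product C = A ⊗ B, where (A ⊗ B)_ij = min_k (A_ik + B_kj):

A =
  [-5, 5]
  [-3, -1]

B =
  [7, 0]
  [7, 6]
A ⊗ B =
  [2, -5]
  [4, -3]

Apply the min-plus product entry-by-entry:
  C[0][0] = min over k of (A[0][0] + B[0][0] = -5 + 7 = 2, A[0][1] + B[1][0] = 5 + 7 = 12) = 2 (attained at k = 0)
  C[0][1] = min over k of (A[0][0] + B[0][1] = -5 + 0 = -5, A[0][1] + B[1][1] = 5 + 6 = 11) = -5 (attained at k = 0)
  C[1][0] = min over k of (A[1][0] + B[0][0] = -3 + 7 = 4, A[1][1] + B[1][0] = -1 + 7 = 6) = 4 (attained at k = 0)
  C[1][1] = min over k of (A[1][0] + B[0][1] = -3 + 0 = -3, A[1][1] + B[1][1] = -1 + 6 = 5) = -3 (attained at k = 0)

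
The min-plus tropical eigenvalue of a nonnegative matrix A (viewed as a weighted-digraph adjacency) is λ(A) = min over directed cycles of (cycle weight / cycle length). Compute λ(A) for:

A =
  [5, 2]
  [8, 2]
λ(A) = 2

Enumerate directed cycles and compute their means (weight / length). Sample:
  cycle 0 → 0: weight = 5, length = 1, mean = 5/1 ≈ 5.000
  cycle 1 → 1: weight = 2, length = 1, mean = 2/1 ≈ 2.000
  cycle 0 → 1 → 0: weight = 10, length = 2, mean = 10/2 ≈ 5.000
  cycle 1 → 0 → 1: weight = 10, length = 2, mean = 10/2 ≈ 5.000
Minimum mean = 2.000, attained e.g. along the cycle 1 → 1 with weight 2 and length 1. So λ(A) = 2/1 = 2.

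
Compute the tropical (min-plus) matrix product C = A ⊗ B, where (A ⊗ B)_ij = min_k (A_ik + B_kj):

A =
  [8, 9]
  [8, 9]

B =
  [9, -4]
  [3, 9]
A ⊗ B =
  [12, 4]
  [12, 4]

Apply the min-plus product entry-by-entry:
  C[0][0] = min over k of (A[0][0] + B[0][0] = 8 + 9 = 17, A[0][1] + B[1][0] = 9 + 3 = 12) = 12 (attained at k = 1)
  C[0][1] = min over k of (A[0][0] + B[0][1] = 8 + -4 = 4, A[0][1] + B[1][1] = 9 + 9 = 18) = 4 (attained at k = 0)
  C[1][0] = min over k of (A[1][0] + B[0][0] = 8 + 9 = 17, A[1][1] + B[1][0] = 9 + 3 = 12) = 12 (attained at k = 1)
  C[1][1] = min over k of (A[1][0] + B[0][1] = 8 + -4 = 4, A[1][1] + B[1][1] = 9 + 9 = 18) = 4 (attained at k = 0)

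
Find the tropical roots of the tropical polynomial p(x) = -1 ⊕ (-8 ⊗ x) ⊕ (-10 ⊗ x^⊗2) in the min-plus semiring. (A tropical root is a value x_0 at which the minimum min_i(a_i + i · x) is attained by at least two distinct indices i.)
Roots: {2, 7}

Each tropical root is a break point of the lower envelope of the lines y = a_i + i · x (there are 3 lines, with slopes 0, 1, ..., 2). Only the lines that attain the minimum somewhere contribute to roots; other lines are dominated. Here the surviving (envelope) indices are i = 2, i = 1, i = 0.
Intersections between consecutive envelope lines give the roots: for adjacent envelope indices i < j the intersection is x = (a_i − a_j) / (j − i). Reading off the sorted break points: {2, 7}.
Verification: at each break x_0, at least two indices attain the minimum of min_i(a_i + i · x_0).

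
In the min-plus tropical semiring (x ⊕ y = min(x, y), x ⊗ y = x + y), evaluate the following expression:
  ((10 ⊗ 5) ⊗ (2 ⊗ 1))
((10 ⊗ 5) ⊗ (2 ⊗ 1)) = 18

Expand innermost to outermost. Recall ⊕ takes the minimum of its arguments and ⊗ takes their sum. Working out the expression ((10 ⊗ 5) ⊗ (2 ⊗ 1)) gives 18.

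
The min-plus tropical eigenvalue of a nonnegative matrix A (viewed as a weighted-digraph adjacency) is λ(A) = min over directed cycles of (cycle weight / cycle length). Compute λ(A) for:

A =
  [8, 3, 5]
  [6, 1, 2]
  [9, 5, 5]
λ(A) = 1

Enumerate directed cycles and compute their means (weight / length). Sample:
  cycle 0 → 0: weight = 8, length = 1, mean = 8/1 ≈ 8.000
  cycle 1 → 1: weight = 1, length = 1, mean = 1/1 ≈ 1.000
  cycle 2 → 2: weight = 5, length = 1, mean = 5/1 ≈ 5.000
  cycle 0 → 1 → 0: weight = 9, length = 2, mean = 9/2 ≈ 4.500
  cycle 0 → 2 → 0: weight = 14, length = 2, mean = 14/2 ≈ 7.000
  cycle 1 → 0 → 1: weight = 9, length = 2, mean = 9/2 ≈ 4.500
Minimum mean = 1.000, attained e.g. along the cycle 1 → 1 with weight 1 and length 1. So λ(A) = 1/1 = 1.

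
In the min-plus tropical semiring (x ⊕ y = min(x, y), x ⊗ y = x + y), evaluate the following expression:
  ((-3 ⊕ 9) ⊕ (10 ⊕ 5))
((-3 ⊕ 9) ⊕ (10 ⊕ 5)) = -3

Expand innermost to outermost. Recall ⊕ takes the minimum of its arguments and ⊗ takes their sum. Working out the expression ((-3 ⊕ 9) ⊕ (10 ⊕ 5)) gives -3.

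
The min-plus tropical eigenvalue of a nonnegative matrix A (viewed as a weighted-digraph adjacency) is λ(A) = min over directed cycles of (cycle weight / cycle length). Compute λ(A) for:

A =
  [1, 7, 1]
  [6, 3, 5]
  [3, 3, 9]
λ(A) = 1

Enumerate directed cycles and compute their means (weight / length). Sample:
  cycle 0 → 0: weight = 1, length = 1, mean = 1/1 ≈ 1.000
  cycle 1 → 1: weight = 3, length = 1, mean = 3/1 ≈ 3.000
  cycle 2 → 2: weight = 9, length = 1, mean = 9/1 ≈ 9.000
  cycle 0 → 1 → 0: weight = 13, length = 2, mean = 13/2 ≈ 6.500
  cycle 0 → 2 → 0: weight = 4, length = 2, mean = 4/2 ≈ 2.000
  cycle 1 → 0 → 1: weight = 13, length = 2, mean = 13/2 ≈ 6.500
Minimum mean = 1.000, attained e.g. along the cycle 0 → 0 with weight 1 and length 1. So λ(A) = 1/1 = 1.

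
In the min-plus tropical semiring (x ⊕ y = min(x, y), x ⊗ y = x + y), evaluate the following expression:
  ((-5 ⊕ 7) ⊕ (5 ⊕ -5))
((-5 ⊕ 7) ⊕ (5 ⊕ -5)) = -5

Expand innermost to outermost. Recall ⊕ takes the minimum of its arguments and ⊗ takes their sum. Working out the expression ((-5 ⊕ 7) ⊕ (5 ⊕ -5)) gives -5.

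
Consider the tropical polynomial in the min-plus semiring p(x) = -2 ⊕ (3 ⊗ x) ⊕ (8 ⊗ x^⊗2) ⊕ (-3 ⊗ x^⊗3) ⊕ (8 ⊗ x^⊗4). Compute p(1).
p(1) = -2

A tropical monomial a ⊗ x^⊗i evaluates to a + i · x. Evaluating each term at x = 1:
  Term 0 contributes -2 + 0 · 1 = -2
  Term 1 contributes 3 + 1 · 1 = 4
  Term 2 contributes 8 + 2 · 1 = 10
  Term 3 contributes -3 + 3 · 1 = 0
  Term 4 contributes 8 + 4 · 1 = 12
p(1) = ⊕ of these = min[-2, 4, 10, 0, 12] = -2.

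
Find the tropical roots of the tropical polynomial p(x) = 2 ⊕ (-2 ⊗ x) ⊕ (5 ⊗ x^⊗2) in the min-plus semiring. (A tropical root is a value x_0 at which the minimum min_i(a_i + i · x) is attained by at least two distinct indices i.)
Roots: {-7, 4}

Each tropical root is a break point of the lower envelope of the lines y = a_i + i · x (there are 3 lines, with slopes 0, 1, ..., 2). Only the lines that attain the minimum somewhere contribute to roots; other lines are dominated. Here the surviving (envelope) indices are i = 2, i = 1, i = 0.
Intersections between consecutive envelope lines give the roots: for adjacent envelope indices i < j the intersection is x = (a_i − a_j) / (j − i). Reading off the sorted break points: {-7, 4}.
Verification: at each break x_0, at least two indices attain the minimum of min_i(a_i + i · x_0).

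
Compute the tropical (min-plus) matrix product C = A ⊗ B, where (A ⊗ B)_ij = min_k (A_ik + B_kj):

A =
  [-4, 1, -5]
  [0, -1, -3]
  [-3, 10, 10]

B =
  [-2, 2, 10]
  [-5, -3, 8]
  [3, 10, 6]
A ⊗ B =
  [-6, -2, 1]
  [-6, -4, 3]
  [-5, -1, 7]

Apply the min-plus product entry-by-entry:
  C[0][0] = min over k of (A[0][0] + B[0][0] = -4 + -2 = -6, A[0][1] + B[1][0] = 1 + -5 = -4, A[0][2] + B[2][0] = -5 + 3 = -2) = -6 (attained at k = 0)
  C[0][1] = min over k of (A[0][0] + B[0][1] = -4 + 2 = -2, A[0][1] + B[1][1] = 1 + -3 = -2, A[0][2] + B[2][1] = -5 + 10 = 5) = -2 (attained at k = 0)
  C[0][2] = min over k of (A[0][0] + B[0][2] = -4 + 10 = 6, A[0][1] + B[1][2] = 1 + 8 = 9, A[0][2] + B[2][2] = -5 + 6 = 1) = 1 (attained at k = 2)
  C[1][0] = min over k of (A[1][0] + B[0][0] = 0 + -2 = -2, A[1][1] + B[1][0] = -1 + -5 = -6, A[1][2] + B[2][0] = -3 + 3 = 0) = -6 (attained at k = 1)
  C[1][1] = min over k of (A[1][0] + B[0][1] = 0 + 2 = 2, A[1][1] + B[1][1] = -1 + -3 = -4, A[1][2] + B[2][1] = -3 + 10 = 7) = -4 (attained at k = 1)
  C[1][2] = min over k of (A[1][0] + B[0][2] = 0 + 10 = 10, A[1][1] + B[1][2] = -1 + 8 = 7, A[1][2] + B[2][2] = -3 + 6 = 3) = 3 (attained at k = 2)
  C[2][0] = min over k of (A[2][0] + B[0][0] = -3 + -2 = -5, A[2][1] + B[1][0] = 10 + -5 = 5, A[2][2] + B[2][0] = 10 + 3 = 13) = -5 (attained at k = 0)
  C[2][1] = min over k of (A[2][0] + B[0][1] = -3 + 2 = -1, A[2][1] + B[1][1] = 10 + -3 = 7, A[2][2] + B[2][1] = 10 + 10 = 20) = -1 (attained at k = 0)
  C[2][2] = min over k of (A[2][0] + B[0][2] = -3 + 10 = 7, A[2][1] + B[1][2] = 10 + 8 = 18, A[2][2] + B[2][2] = 10 + 6 = 16) = 7 (attained at k = 0)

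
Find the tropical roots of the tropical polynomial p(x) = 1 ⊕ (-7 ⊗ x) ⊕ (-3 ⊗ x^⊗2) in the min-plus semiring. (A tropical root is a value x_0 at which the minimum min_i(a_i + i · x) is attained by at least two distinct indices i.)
Roots: {-4, 8}

Each tropical root is a break point of the lower envelope of the lines y = a_i + i · x (there are 3 lines, with slopes 0, 1, ..., 2). Only the lines that attain the minimum somewhere contribute to roots; other lines are dominated. Here the surviving (envelope) indices are i = 2, i = 1, i = 0.
Intersections between consecutive envelope lines give the roots: for adjacent envelope indices i < j the intersection is x = (a_i − a_j) / (j − i). Reading off the sorted break points: {-4, 8}.
Verification: at each break x_0, at least two indices attain the minimum of min_i(a_i + i · x_0).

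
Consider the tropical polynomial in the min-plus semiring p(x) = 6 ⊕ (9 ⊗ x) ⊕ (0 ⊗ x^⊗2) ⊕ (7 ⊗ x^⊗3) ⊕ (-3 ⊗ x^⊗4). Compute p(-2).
p(-2) = -11

A tropical monomial a ⊗ x^⊗i evaluates to a + i · x. Evaluating each term at x = -2:
  Term 0 contributes 6 + 0 · -2 = 6
  Term 1 contributes 9 + 1 · -2 = 7
  Term 2 contributes 0 + 2 · -2 = -4
  Term 3 contributes 7 + 3 · -2 = 1
  Term 4 contributes -3 + 4 · -2 = -11
p(-2) = ⊕ of these = min[6, 7, -4, 1, -11] = -11.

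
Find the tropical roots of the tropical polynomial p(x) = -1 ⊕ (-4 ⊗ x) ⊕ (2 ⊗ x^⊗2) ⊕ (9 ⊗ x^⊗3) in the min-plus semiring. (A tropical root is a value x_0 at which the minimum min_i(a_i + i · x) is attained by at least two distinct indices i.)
Roots: {-7, -6, 3}

Each tropical root is a break point of the lower envelope of the lines y = a_i + i · x (there are 4 lines, with slopes 0, 1, ..., 3). Only the lines that attain the minimum somewhere contribute to roots; other lines are dominated. Here the surviving (envelope) indices are i = 3, i = 2, i = 1, i = 0.
Intersections between consecutive envelope lines give the roots: for adjacent envelope indices i < j the intersection is x = (a_i − a_j) / (j − i). Reading off the sorted break points: {-7, -6, 3}.
Verification: at each break x_0, at least two indices attain the minimum of min_i(a_i + i · x_0).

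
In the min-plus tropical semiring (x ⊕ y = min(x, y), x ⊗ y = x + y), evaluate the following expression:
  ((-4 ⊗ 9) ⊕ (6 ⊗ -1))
((-4 ⊗ 9) ⊕ (6 ⊗ -1)) = 5

Expand innermost to outermost. Recall ⊕ takes the minimum of its arguments and ⊗ takes their sum. Working out the expression ((-4 ⊗ 9) ⊕ (6 ⊗ -1)) gives 5.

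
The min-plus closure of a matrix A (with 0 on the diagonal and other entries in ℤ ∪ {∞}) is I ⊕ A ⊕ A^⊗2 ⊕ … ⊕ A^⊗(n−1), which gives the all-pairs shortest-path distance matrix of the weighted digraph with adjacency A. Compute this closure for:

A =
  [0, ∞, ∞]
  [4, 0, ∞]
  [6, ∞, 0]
Closure =
  [0, ∞, ∞]
  [4, 0, ∞]
  [6, ∞, 0]

This is the Floyd-Warshall all-pairs shortest-path computation. For each intermediate vertex k = 0, 1, …, 2, update dist[i][j] ← min(dist[i][j], dist[i][k] + dist[k][j]). The final matrix gives, for each (i, j), the minimum total weight of any directed path from i to j (possibly empty when i = j).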